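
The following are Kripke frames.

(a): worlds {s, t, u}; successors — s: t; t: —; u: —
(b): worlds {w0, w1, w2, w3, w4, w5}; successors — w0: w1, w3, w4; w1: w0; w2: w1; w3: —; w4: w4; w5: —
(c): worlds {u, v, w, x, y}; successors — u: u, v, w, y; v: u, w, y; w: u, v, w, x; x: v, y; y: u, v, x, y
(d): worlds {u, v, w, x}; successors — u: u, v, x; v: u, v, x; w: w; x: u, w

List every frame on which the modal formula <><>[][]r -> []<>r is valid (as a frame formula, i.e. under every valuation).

(a), (c)

This is the axiom for a generalized confluence (Geach) condition; its first-order frame correspondent is forall x forall y forall z ((x R^2 y & xRz) -> exists w (y R^2 w & zRw)).
(a): condition met.
(b): fails — w0R²w0, w0Rw3 but no w with w0R²w and w3Rw.
(c): condition met.
(d): fails — uR²w, uRu but no t with wR²t and uRt.
Valid on: (a), (c).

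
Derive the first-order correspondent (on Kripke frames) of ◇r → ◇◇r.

This is a Sahlqvist (Geach-type) schema ◇^1□^0r → □^0◇^2r.
Minimal-valuation argument: fix x; take any y with xR^1y and any z with xR^0z. Set V(r) to the set of worlds R-reachable from y in exactly 0 steps. Then □^0r holds at y, so the antecedent holds at x; validity forces ◇^2r at z, giving a w with zR^2w and yR^0w.
First-order correspondent: ∀x ∀y (xRy → ∃w (y = w ∧ xR²w)).

∀x ∀y (xRy → ∃w (y = w ∧ xR²w))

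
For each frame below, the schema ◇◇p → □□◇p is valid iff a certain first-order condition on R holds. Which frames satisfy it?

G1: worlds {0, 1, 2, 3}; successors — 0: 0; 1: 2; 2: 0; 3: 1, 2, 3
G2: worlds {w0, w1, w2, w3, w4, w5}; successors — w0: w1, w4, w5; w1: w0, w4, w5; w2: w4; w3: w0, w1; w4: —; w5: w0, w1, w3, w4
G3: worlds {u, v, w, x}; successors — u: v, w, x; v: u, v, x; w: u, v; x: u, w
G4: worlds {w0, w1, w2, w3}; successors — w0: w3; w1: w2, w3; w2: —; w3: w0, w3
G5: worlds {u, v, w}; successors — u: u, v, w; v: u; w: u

none

This is the axiom for a generalized confluence (Geach) condition; its first-order frame correspondent is ∀x ∀y ∀z ((xR²y ∧ xR²z) → ∃w (y = w ∧ zRw)).
G1: fails — 3R²0, 3R²1 but no w with 0=w and 1Rw.
G2: fails — w0R²w0, w0R²w0 but no w with w0=w and w0Rw.
G3: fails — uR²u, uR²u but no t with u=t and uRt.
G4: fails — w0R²w0, w0R²w0 but no w with w0=w and w0Rw.
G5: fails — uR²v, uR²v but no t with v=t and vRt.
Valid on no frame.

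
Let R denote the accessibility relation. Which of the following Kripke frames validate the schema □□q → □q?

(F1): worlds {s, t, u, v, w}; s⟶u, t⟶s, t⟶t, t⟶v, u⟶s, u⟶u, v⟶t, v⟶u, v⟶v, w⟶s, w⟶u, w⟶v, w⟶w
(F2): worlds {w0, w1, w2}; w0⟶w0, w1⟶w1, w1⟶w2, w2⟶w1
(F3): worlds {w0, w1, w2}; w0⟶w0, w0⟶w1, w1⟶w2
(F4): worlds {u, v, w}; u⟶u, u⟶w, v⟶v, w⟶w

Frame correspondent (Sahlqvist): ∀x ∀y (Rxy → ∃z (Rxz ∧ Rzy)) — i.e. density.
(F1): satisfies the condition.
(F2): satisfies the condition.
(F3): fails — Rw1w2 but no z with Rw1z and Rzw2.
(F4): satisfies the condition.

(F1), (F2), (F4)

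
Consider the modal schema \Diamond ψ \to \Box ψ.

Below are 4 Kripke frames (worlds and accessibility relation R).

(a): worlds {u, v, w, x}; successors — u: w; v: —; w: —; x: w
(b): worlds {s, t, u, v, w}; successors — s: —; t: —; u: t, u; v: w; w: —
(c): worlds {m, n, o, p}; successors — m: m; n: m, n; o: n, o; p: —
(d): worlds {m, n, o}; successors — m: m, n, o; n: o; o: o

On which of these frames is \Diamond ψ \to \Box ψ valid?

(a)

Frame correspondent (Sahlqvist): \forall x \forall y \forall z (Rxy \wedge Rxz \to y = z) — i.e. partial functionality.
(a): satisfies the condition.
(b): fails — u sees both t and u.
(c): fails — n sees both m and n.
(d): fails — m sees both m and n.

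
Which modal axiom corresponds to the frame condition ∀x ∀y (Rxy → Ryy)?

This is shift-reflexivity; the standard corresponding axiom is T□: □(□q → q).
Suppose □(□q→q) is valid. Take Rxy and set V(q)={w : Ryw}. Then at y, □q holds; since □(□q→q) at x, □q→q at y, so q at y, i.e. Ryy.

□(□q → q)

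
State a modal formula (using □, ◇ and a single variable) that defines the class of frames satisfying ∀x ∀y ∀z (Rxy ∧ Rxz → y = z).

◇p → □p

This is partial functionality; the standard corresponding axiom is CD: ◇p → □p.
Suppose ◇p→□p is valid. Take Rxy, Rxz and set V(p)={y}. Then ◇p at x, so □p at x, so p at z, i.e. z=y.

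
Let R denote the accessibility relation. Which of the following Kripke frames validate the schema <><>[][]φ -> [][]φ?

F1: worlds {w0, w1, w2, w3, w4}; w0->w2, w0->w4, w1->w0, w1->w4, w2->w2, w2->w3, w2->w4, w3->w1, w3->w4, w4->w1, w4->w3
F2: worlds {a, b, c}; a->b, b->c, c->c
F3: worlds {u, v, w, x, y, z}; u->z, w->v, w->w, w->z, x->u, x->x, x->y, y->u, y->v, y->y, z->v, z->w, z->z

The schema corresponds to a generalized confluence (Geach) condition: forall x forall y forall z ((x R^2 y & x R^2 z) -> exists w (y R^2 w & z = w)).
F1: fails — w0R²w3, w0R²w2 but no w with w3R²w and w2=w.
F2: ✓.
F3: fails — uR²v, uR²v but no t with vR²t and v=t.

F2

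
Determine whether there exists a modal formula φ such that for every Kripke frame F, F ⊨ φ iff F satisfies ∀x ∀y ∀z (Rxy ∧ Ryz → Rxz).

Definable; □q → □□q defines it

The condition is transitivity. A defining modal formula is □q → □□q.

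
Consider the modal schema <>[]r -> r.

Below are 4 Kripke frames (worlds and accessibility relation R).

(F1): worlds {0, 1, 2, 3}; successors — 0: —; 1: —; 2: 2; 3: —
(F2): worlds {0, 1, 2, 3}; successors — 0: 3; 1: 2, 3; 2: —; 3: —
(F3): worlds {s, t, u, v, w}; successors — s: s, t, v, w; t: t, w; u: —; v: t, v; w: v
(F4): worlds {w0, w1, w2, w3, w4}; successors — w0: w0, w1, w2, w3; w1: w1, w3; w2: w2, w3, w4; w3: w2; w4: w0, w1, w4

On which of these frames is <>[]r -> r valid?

(F1)

Frame correspondent (Sahlqvist): forall x forall y (Rxy -> Ryx) — i.e. symmetry.
(F1): satisfies the condition.
(F2): fails — R12 but not R21.
(F3): fails — Rvt but not Rtv.
(F4): fails — Rw2w4 but not Rw4w2.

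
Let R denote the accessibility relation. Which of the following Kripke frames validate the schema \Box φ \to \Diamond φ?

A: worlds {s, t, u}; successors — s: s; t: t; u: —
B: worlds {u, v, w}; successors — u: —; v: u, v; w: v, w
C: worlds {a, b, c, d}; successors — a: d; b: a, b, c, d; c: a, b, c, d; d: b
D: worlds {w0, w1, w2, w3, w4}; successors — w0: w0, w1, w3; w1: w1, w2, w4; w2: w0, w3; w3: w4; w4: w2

C, D

This is the axiom for seriality; its first-order frame correspondent is \forall x \exists y Rxy.
A: fails — world u has no successor.
B: fails — world u has no successor.
C: condition met.
D: condition met.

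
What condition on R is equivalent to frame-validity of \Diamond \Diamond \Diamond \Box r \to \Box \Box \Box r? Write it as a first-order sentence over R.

This is a Sahlqvist (Geach-type) schema ◇^3□^1r → □^3◇^0r.
Minimal-valuation argument: fix x; take any y with xR^3y and any z with xR^3z. Set V(r) to the set of worlds R-reachable from y in exactly 1 step. Then □^1r holds at y, so the antecedent holds at x; validity forces ◇^0r at z, giving a w with zR^0w and yR^1w.
First-order correspondent: \forall x \forall y \forall z ((x R^3 y \wedge x R^3 z) \to \exists w (yRw \wedge z = w)).

\forall x \forall y \forall z ((x R^3 y \wedge x R^3 z) \to \exists w (yRw \wedge z = w))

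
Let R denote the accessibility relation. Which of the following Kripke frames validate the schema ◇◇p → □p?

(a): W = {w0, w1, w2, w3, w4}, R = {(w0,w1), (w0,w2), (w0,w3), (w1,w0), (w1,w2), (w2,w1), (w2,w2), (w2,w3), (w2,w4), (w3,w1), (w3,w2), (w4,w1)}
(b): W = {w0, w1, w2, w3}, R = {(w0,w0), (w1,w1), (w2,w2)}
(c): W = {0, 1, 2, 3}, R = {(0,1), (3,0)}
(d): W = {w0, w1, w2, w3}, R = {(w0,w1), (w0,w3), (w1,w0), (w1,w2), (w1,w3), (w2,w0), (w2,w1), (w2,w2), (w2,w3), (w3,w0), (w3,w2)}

This is the axiom for a generalized confluence (Geach) condition; its first-order frame correspondent is ∀x ∀y ∀z ((xR²y ∧ xRz) → ∃w (y = w ∧ z = w)).
(a): fails — w0R²w0, w0Rw1 but w0 ≠ w1.
(b): satisfies the condition.
(c): fails — 3R²1, 3R0 but 1 ≠ 0.
(d): fails — w0R²w0, w0Rw1 but w0 ≠ w1.

(b)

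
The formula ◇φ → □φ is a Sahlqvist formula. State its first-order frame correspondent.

partial functionality: ∀x ∀y ∀z (Rxy ∧ Rxz → y = z)

Suppose ◇φ→□φ is valid. Take Rxy, Rxz and set V(φ)={y}. Then ◇φ at x, so □φ at x, so φ at z, i.e. z=y.
The converse is a direct semantic check.
So the correspondent is partial functionality.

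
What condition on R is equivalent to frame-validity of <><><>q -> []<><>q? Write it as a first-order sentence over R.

forall x forall y forall z ((x R^3 y & xRz) -> exists w (y = w & z R^2 w))

This is a Sahlqvist (Geach-type) schema ◇^3□^0q → □^1◇^2q.
Minimal-valuation argument: fix x; take any y with xR^3y and any z with xR^1z. Set V(q) to the set of worlds R-reachable from y in exactly 0 steps. Then □^0q holds at y, so the antecedent holds at x; validity forces ◇^2q at z, giving a w with zR^2w and yR^0w.
First-order correspondent: forall x forall y forall z ((x R^3 y & xRz) -> exists w (y = w & z R^2 w)).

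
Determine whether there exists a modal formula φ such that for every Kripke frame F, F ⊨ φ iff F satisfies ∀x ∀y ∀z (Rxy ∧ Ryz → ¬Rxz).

No

If a class were modally definable it would be closed under surjective bounded morphisms (Goldblatt–Thomason).
The 3-cycle (worlds a,b,c with a→b→c→a) is intransitive. Mapping every world to a single reflexive point • is a surjective bounded morphism; the reflexive point is not intransitive (R••∧R•• but R••).
So no modal formula (or set of formulas) defines exactly the intransitive frames.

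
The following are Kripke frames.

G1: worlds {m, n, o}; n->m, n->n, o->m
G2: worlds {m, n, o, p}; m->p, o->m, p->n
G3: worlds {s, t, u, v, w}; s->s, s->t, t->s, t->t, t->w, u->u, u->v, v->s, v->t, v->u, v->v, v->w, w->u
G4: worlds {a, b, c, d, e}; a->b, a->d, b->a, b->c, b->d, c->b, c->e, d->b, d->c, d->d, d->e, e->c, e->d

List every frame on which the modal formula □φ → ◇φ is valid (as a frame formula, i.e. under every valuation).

The schema corresponds to seriality: ∀x ∃y Rxy.
G1: fails — world m has no successor.
G2: fails — world n has no successor.
G3: satisfies the condition.
G4: satisfies the condition.
Valid on: G3, G4.

G3, G4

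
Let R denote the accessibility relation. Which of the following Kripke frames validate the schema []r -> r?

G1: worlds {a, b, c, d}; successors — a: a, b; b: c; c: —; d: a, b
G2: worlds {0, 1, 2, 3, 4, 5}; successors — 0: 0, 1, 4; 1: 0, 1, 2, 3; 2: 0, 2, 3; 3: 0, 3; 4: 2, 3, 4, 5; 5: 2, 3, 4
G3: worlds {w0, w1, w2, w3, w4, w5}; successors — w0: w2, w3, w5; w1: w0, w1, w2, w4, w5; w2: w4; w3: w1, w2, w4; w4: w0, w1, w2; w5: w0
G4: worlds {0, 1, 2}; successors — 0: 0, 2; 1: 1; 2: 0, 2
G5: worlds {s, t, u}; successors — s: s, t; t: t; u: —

Frame correspondent (Sahlqvist): forall x Rxx — i.e. reflexivity.
G1: fails — world b does not see itself.
G2: fails — world 5 does not see itself.
G3: fails — world w0 does not see itself.
G4: holds.
G5: fails — world u does not see itself.

G4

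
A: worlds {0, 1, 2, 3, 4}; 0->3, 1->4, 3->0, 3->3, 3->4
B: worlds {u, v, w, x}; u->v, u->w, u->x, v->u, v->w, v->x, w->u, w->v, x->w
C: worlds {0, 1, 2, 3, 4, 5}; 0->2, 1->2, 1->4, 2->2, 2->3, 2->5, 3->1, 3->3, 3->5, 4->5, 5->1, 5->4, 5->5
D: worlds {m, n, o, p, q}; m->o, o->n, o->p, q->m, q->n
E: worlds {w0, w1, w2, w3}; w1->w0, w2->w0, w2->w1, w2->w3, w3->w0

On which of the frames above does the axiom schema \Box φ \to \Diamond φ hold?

B, C

This is the axiom for seriality; its first-order frame correspondent is \forall x \exists y Rxy.
A: fails — world 2 has no successor.
B: satisfies the condition.
C: satisfies the condition.
D: fails — world n has no successor.
E: fails — world w0 has no successor.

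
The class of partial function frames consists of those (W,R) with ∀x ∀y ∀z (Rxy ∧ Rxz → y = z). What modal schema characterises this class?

This is partial functionality; the standard corresponding axiom is CD: ◇r → □r.
Suppose ◇r→□r is valid. Take Rxy, Rxz and set V(r)={y}. Then ◇r at x, so □r at x, so r at z, i.e. z=y.

◇r → □r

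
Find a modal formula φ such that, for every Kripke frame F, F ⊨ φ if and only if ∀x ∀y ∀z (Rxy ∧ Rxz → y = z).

◇r → □r

This is partial functionality; the standard corresponding axiom is CD: ◇r → □r.
Suppose ◇r→□r is valid. Take Rxy, Rxz and set V(r)={y}. Then ◇r at x, so □r at x, so r at z, i.e. z=y.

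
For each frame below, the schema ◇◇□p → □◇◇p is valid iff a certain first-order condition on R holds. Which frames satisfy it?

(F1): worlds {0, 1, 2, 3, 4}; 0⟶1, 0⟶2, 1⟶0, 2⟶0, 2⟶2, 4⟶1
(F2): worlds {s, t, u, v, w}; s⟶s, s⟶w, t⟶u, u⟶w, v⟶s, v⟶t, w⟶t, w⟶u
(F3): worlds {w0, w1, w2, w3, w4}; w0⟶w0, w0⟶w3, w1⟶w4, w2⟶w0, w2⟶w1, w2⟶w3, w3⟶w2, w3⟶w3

(F1)

Frame correspondent (Sahlqvist): ∀x ∀y ∀z ((xR²y ∧ xRz) → ∃w (yRw ∧ zR²w)) — i.e. a generalized confluence (Geach) condition.
(F1): satisfies the condition.
(F2): fails — vR²w, vRt but no w* with wRw* and tR²w*.
(F3): fails — w2R²w0, w2Rw1 but no w with w0Rw and w1R²w.
Valid on: (F1).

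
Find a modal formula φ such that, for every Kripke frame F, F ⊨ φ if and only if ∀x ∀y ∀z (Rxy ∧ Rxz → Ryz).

◇r → □◇r

This is the Euclidean property; the standard corresponding axiom is 5: ◇r → □◇r.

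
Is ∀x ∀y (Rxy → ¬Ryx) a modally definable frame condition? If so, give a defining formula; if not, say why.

No

Any modally definable frame class is closed under surjective bounded morphisms.
The 5-cycle (worlds s,t,u,v,w with s→t→u→v→w→s) is asymmetric. Mapping every world to a single reflexive point • is a surjective bounded morphism, and the reflexive point is not asymmetric (R•• but asymmetry requires ¬R••).
So no modal formula (or set of formulas) defines exactly the asymmetric frames.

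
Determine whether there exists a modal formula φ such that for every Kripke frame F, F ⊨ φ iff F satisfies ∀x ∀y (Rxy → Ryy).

Yes, by □(□q → q)

This is a Sahlqvist condition; the T□ axiom □(□q → q) defines it.
Suppose □(□q→q) is valid. Take Rxy and set V(q)={w : Ryw}. Then at y, □q holds; since □(□q→q) at x, □q→q at y, so q at y, i.e. Ryy.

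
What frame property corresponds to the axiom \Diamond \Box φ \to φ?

symmetry: \forall x \forall y (Rxy \to Ryx)

Replacing φ by ¬φ and contraposing gives the equivalent schema φ → □◇φ.
Suppose φ→□◇φ is valid. Take Rxy and set V(φ)={x}. Then φ at x, so □◇φ at x, so ◇φ at y, so some z with Ryz has φ; z=x, i.e. Ryx.
Conversely, any frame satisfying \forall x \forall y (Rxy \to Ryx) validates the schema.
Frame condition: \forall x \forall y (Rxy \to Ryx).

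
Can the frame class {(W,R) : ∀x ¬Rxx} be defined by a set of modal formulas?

Not modally definable

Modal frame validity is preserved under surjective bounded morphisms.
The 4-cycle (worlds w0,w1,w2,w3 with w0→w1→w2→w3→w0) is irreflexive, and the map sending every world to a single reflexive point • is a surjective bounded morphism (forth: every edge maps to (•,•); back: every world has a successor). So any modal formula valid on the 4-cycle is also valid on the reflexive point, which is not irreflexive.
Hence irreflexivity is not modally definable.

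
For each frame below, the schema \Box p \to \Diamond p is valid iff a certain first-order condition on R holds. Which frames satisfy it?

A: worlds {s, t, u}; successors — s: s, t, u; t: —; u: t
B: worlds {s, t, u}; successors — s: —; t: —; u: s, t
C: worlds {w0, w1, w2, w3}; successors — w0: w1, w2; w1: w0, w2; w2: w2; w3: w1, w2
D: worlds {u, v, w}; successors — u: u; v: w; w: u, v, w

C, D

The schema corresponds to seriality: \forall x \exists y Rxy.
A: fails — world t has no successor.
B: fails — world s has no successor.
C: ✓.
D: ✓.
Valid on: C, D.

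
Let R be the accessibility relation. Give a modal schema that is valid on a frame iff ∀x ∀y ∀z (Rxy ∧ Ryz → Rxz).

A defining formula is □q → □□q (the 4 axiom).
Suppose □q→□□q is valid. Take Rxy, Ryz and set V(q)={w : Rxw}. Then □q at x, so □□q at x, so □q at y, so q at z, i.e. Rxz.

□q → □□q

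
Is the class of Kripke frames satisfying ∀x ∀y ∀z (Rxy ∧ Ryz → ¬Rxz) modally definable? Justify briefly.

If a class were modally definable it would be closed under surjective bounded morphisms (Goldblatt–Thomason).
The 7-cycle (worlds w0,w1,w2,w3,w4,w5,w6 with w0→w1→w2→w3→w4→w5→w6→w0) is intransitive. Mapping every world to a single reflexive point • is a surjective bounded morphism; the reflexive point is not intransitive (R••∧R•• but R••).
So the class is not modally definable.

Not definable by any modal formula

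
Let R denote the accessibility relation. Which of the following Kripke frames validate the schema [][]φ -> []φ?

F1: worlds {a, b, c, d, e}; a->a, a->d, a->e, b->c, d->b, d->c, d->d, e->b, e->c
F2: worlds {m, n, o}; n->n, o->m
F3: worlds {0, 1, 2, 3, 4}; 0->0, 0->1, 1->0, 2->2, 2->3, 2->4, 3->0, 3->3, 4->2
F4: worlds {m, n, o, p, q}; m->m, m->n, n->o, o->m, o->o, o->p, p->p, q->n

The schema corresponds to density: forall x forall y (Rxy -> exists z (Rxz & Rzy)).
F1: fails — Rbc but no z with Rbz and Rzc.
F2: fails — Rom but no z with Roz and Rzm.
F3: condition met.
F4: fails — Rqn but no z with Rqz and Rzn.

F3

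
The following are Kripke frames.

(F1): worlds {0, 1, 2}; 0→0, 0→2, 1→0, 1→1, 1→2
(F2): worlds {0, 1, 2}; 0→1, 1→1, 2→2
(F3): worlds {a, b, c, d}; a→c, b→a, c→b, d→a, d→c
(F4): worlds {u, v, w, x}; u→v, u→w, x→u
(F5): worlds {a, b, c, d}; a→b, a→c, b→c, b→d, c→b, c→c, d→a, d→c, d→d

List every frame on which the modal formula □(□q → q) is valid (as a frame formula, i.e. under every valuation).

This is the axiom for shift-reflexivity; its first-order frame correspondent is ∀x ∀y (Rxy → Ryy).
(F1): fails — R02 but not R22.
(F2): condition met.
(F3): fails — Rdc but not Rcc.
(F4): fails — Ruv but not Rvv.
(F5): fails — Rab but not Rbb.

(F2)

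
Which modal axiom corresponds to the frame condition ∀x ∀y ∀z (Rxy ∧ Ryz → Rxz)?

The condition is transitivity. The 4 schema □r → □□r defines it.

□r → □□r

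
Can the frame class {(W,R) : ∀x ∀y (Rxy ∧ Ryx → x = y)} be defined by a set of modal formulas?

Not definable by any modal formula

Modal frame validity is preserved under surjective bounded morphisms.
The 4-cycle (worlds 0,1,2,3 with 0→1→2→3→0) is antisymmetric. Sending even-indexed worlds to a and odd-indexed worlds to b is a surjective bounded morphism onto the two-world frame with a↔b, which is not antisymmetric.
So no modal formula (or set of formulas) defines exactly the antisymmetric frames.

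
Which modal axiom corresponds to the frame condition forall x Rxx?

A defining formula is □p → p (the T axiom).
Suppose □p→p is valid. At any x set V(p)={w : Rxw}. Then □p holds at x, so p holds at x, i.e. Rxx.

□p → p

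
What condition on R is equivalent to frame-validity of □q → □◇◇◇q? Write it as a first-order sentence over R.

∀x ∀z (xRz → ∃w (xRw ∧ zR³w))

This is a Sahlqvist (Geach-type) schema ◇^0□^1q → □^1◇^3q.
First-order correspondent: ∀x ∀z (xRz → ∃w (xRw ∧ zR³w)).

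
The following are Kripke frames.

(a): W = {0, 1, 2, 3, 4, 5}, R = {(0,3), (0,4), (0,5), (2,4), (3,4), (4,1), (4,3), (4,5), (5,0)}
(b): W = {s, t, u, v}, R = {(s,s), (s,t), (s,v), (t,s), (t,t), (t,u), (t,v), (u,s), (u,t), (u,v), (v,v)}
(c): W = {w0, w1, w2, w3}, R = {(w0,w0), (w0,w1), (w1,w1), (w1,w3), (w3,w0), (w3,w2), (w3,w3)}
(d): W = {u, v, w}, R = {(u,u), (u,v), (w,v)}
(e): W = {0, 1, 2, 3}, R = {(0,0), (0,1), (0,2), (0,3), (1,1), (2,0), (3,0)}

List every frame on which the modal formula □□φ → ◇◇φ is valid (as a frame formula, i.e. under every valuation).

(b), (e)

The schema corresponds to a generalized confluence (Geach) condition: ∀x ∃w (xR²w ∧ xR²w).
(a): fails — at 1 but no w with 1R²w and 1R²w.
(b): ✓.
(c): fails — at w2 but no w with w2R²w and w2R²w.
(d): fails — at v but no t with vR²t and vR²t.
(e): ✓.
Valid on: (b), (e).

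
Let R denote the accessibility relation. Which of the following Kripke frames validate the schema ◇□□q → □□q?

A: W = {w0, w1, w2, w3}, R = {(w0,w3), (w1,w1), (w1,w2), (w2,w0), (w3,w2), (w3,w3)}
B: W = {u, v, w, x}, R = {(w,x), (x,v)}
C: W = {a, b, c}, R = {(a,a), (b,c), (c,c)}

C

This is the axiom for a generalized confluence (Geach) condition; its first-order frame correspondent is ∀x ∀y ∀z ((xRy ∧ xR²z) → ∃w (yR²w ∧ z = w)).
A: fails — w1Rw2, w1R²w0 but no w with w2R²w and w0=w.
B: fails — wRx, wR²v but no t with xR²t and v=t.
C: satisfies the condition.
Valid on: C.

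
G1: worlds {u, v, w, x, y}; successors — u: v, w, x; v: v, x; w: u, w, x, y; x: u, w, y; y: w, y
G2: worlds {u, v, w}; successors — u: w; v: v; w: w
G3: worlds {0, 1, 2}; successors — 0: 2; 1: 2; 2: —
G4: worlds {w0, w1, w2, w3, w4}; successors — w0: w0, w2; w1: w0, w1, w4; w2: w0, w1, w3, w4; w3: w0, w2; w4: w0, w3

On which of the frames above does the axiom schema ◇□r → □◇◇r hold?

G1, G2, G4

The schema corresponds to a generalized confluence (Geach) condition: ∀x ∀y ∀z ((xRy ∧ xRz) → ∃w (yRw ∧ zR²w)).
G1: holds.
G2: holds.
G3: fails — 0R2, 0R2 but no w with 2Rw and 2R²w.
G4: holds.
Valid on: G1, G2, G4.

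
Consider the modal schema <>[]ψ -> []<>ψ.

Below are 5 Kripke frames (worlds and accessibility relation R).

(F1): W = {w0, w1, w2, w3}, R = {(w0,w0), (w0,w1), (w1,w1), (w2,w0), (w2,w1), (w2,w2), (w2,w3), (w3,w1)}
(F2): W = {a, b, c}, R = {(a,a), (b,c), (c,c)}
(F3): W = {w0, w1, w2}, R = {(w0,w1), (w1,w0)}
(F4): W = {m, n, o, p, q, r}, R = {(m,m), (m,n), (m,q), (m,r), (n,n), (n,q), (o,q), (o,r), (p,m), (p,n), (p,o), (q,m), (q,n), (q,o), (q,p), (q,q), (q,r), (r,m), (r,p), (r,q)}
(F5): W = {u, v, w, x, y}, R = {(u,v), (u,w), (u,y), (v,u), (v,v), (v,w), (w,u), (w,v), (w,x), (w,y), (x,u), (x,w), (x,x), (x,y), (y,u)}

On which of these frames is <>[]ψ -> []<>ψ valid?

The schema corresponds to convergence: forall x forall y forall z (Rxy & Rxz -> exists w (Ryw & Rzw)).
(F1): holds.
(F2): holds.
(F3): holds.
(F4): fails — Rqp and Rqo but p and o have no common successor.
(F5): fails — Rwu and Rwy but u and y have no common successor.

(F1), (F2), (F3)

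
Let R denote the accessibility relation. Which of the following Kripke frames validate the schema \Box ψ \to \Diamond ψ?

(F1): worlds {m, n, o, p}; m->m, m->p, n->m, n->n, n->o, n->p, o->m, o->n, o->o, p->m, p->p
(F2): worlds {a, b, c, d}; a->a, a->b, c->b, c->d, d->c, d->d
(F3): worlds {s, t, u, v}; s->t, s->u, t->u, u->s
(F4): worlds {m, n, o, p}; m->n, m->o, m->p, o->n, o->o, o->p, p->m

This is the axiom for seriality; its first-order frame correspondent is \forall x \exists y Rxy.
(F1): ✓.
(F2): fails — world b has no successor.
(F3): fails — world v has no successor.
(F4): fails — world n has no successor.
Valid on: (F1).

(F1)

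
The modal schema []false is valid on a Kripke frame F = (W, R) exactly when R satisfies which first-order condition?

This schema is the Ver axiom.
Its frame correspondent is emptiness of R — forall x forall y ~Rxy.

emptiness of R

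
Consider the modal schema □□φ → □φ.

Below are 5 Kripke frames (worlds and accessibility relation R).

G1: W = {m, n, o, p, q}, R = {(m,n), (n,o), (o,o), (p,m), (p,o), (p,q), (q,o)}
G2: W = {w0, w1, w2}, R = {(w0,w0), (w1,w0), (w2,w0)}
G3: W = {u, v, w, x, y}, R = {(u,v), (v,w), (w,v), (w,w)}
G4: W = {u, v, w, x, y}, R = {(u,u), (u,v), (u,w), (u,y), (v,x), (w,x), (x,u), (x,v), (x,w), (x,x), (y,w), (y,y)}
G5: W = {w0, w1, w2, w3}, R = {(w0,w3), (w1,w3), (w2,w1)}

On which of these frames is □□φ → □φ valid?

The schema corresponds to density: ∀x ∀y (Rxy → ∃z (Rxz ∧ Rzy)).
G1: fails — Rpm but no z with Rpz and Rzm.
G2: satisfies the condition.
G3: fails — Ruv but no z with Ruz and Rzv.
G4: satisfies the condition.
G5: fails — Rw0w3 but no z with Rw0z and Rzw3.

G2, G4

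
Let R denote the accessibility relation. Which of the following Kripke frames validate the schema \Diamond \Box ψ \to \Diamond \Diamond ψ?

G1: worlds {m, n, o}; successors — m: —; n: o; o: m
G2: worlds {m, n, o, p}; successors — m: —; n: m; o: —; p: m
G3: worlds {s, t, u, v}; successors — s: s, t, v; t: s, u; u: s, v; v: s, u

This is the axiom for a generalized confluence (Geach) condition; its first-order frame correspondent is \forall x \forall y (xRy \to \exists w (yRw \wedge x R^2 w)).
G1: fails — oRm but no w with mRw and oR²w.
G2: fails — nRm but no w with mRw and nR²w.
G3: ✓.

G3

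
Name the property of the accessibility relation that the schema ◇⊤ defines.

Seriality

This schema is equivalent to the D axiom □r → ◇r.
It corresponds to seriality: ∀x ∃y Rxy.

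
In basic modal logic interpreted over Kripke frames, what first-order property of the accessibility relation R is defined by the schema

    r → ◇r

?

reflexivity: ∀x Rxx

Replacing r by ¬r and contraposing gives the equivalent schema □r → r.
Suppose □r→r is valid. At any x set V(r)={w : Rxw}. Then □r holds at x, so r holds at x, i.e. Rxx.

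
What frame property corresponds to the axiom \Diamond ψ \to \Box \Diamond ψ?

The Euclidean property

This schema is the 5 axiom.
It corresponds to the Euclidean property: \forall x \forall y \forall z (Rxy \wedge Rxz \to Ryz).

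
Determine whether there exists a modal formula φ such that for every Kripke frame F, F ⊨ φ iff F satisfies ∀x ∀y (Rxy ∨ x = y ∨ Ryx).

No — not modally definable

Modal frame validity is preserved under disjoint unions.
Take 3 disjoint single-world reflexive frames: each is trivially connected, but their disjoint union has 3 worlds with no edge between distinct components, so it is not connected.
So no modal formula (or set of formulas) defines exactly the connected frames.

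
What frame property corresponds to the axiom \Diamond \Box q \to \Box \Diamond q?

Suppose ◇□q→□◇q is valid. Take Rxy, Rxz and set V(q)={w : Ryw}. Then □q at y so ◇□q at x, so □◇q at x, so ◇q at z, giving w with Rzw and Ryw.

Convergence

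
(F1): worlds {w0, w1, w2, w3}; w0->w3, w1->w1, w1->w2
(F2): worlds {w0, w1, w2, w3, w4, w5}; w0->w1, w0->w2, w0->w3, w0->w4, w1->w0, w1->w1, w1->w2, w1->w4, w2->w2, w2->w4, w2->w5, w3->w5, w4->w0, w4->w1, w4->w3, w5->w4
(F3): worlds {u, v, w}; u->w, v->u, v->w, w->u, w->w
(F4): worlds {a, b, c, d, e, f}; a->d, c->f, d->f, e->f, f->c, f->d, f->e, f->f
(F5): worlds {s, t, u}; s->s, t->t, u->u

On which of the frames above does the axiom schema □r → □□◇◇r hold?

(F3), (F4), (F5)

Frame correspondent (Sahlqvist): ∀x ∀z (xR²z → ∃w (xRw ∧ zR²w)) — i.e. a generalized confluence (Geach) condition.
(F1): fails — w1R²w2 but no w with w1Rw and w2R²w.
(F2): fails — w2R²w5 but no w with w2Rw and w5R²w.
(F3): condition met.
(F4): condition met.
(F5): condition met.
Valid on: (F3), (F4), (F5).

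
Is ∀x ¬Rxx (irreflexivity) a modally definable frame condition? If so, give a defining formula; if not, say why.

If a class were modally definable it would be closed under surjective bounded morphisms (Goldblatt–Thomason).
The 4-cycle (worlds a,b,c,d with a→b→c→d→a) is irreflexive, and the map sending every world to a single reflexive point • is a surjective bounded morphism (forth: every edge maps to (•,•); back: every world has a successor). So any modal formula valid on the 4-cycle is also valid on the reflexive point, which is not irreflexive.
Hence irreflexivity is not modally definable.

No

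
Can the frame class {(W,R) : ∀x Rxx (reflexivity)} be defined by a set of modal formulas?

Yes, by □q → q

The condition is reflexivity. A defining modal formula is □q → q.
Suppose □q→q is valid. At any x set V(q)={w : Rxw}. Then □q holds at x, so q holds at x, i.e. Rxx.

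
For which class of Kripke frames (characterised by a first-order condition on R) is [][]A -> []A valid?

Density

Suppose □□A→□A is valid. Take Rxy and set V(A)={w : xR²w}. Then □□A at x, so □A at x, so A at y, i.e. ∃z(Rxz∧Rzy).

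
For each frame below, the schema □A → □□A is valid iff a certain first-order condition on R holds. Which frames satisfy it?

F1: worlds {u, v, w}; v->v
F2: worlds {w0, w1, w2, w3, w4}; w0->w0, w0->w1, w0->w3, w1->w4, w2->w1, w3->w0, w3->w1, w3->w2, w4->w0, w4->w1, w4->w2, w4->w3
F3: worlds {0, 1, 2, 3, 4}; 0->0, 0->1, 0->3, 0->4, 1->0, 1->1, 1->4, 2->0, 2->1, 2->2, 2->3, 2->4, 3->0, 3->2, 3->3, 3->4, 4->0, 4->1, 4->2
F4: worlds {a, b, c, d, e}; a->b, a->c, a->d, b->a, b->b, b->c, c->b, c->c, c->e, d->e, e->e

F1

This is the axiom for transitivity; its first-order frame correspondent is ∀x ∀y ∀z (Rxy ∧ Ryz → Rxz).
F1: satisfies the condition.
F2: fails — Rw3w1 and Rw1w4 but not Rw3w4.
F3: fails — R34 and R41 but not R31.
F4: fails — Rbc and Rce but not Rbe.
Valid on: F1.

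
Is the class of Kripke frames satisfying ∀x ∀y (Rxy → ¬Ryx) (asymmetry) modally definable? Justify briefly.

Not modally definable

If a class were modally definable it would be closed under surjective bounded morphisms (Goldblatt–Thomason).
The 4-cycle (worlds s,t,u,v with s→t→u→v→s) is asymmetric. Mapping every world to a single reflexive point • is a surjective bounded morphism, and the reflexive point is not asymmetric (R•• but asymmetry requires ¬R••).
So no modal formula (or set of formulas) defines exactly the asymmetric frames.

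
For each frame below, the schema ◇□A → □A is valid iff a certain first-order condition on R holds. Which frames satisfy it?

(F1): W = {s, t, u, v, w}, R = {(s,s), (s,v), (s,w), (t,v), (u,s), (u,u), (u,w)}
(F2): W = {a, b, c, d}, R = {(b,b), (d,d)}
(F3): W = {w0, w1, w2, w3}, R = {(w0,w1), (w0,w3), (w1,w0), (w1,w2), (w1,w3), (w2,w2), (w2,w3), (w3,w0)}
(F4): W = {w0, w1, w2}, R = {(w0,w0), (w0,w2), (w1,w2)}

(F2)

The schema corresponds to the Euclidean property: ∀x ∀y ∀z (Rxy ∧ Rxz → Ryz).
(F1): fails — Rsv and Rsv but not Rvv.
(F2): ✓.
(F3): fails — Rw0w1 and Rw0w1 but not Rw1w1.
(F4): fails — Rw0w2 and Rw0w2 but not Rw2w2.
Valid on: (F2).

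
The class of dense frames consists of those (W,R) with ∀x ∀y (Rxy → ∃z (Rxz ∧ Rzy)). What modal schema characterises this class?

□□q → □q

The condition is density. The C4 schema □□q → □q defines it.
Suppose □□q→□q is valid. Take Rxy and set V(q)={w : xR²w}. Then □□q at x, so □q at x, so q at y, i.e. ∃z(Rxz∧Rzy).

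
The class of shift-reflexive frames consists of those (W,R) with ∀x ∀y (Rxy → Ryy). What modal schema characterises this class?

This is shift-reflexivity; the standard corresponding axiom is T□: □(□ψ → ψ).
Suppose □(□ψ→ψ) is valid. Take Rxy and set V(ψ)={w : Ryw}. Then at y, □ψ holds; since □(□ψ→ψ) at x, □ψ→ψ at y, so ψ at y, i.e. Ryy.

□(□ψ → ψ)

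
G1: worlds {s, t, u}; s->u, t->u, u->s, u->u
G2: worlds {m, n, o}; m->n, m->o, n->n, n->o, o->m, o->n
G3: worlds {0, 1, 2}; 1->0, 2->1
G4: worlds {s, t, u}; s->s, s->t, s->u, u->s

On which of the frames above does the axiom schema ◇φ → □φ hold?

The schema corresponds to partial functionality: ∀x ∀y ∀z (Rxy ∧ Rxz → y = z).
G1: fails — u sees both s and u.
G2: fails — m sees both n and o.
G3: ✓.
G4: fails — s sees both s and t.

G3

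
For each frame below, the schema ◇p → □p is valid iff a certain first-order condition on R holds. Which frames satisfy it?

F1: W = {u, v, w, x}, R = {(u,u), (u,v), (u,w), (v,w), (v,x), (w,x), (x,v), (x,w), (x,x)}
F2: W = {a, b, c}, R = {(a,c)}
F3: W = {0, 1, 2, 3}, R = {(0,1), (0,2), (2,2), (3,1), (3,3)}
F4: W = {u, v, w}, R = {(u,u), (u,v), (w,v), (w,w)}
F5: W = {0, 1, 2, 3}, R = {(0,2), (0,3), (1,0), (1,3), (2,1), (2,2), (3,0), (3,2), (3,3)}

F2

Frame correspondent (Sahlqvist): ∀x ∀y ∀z (Rxy ∧ Rxz → y = z) — i.e. partial functionality.
F1: fails — u sees both u and v.
F2: satisfies the condition.
F3: fails — 0 sees both 1 and 2.
F4: fails — u sees both u and v.
F5: fails — 0 sees both 2 and 3.
Valid on: F2.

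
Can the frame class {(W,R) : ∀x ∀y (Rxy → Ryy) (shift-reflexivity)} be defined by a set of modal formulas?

Definable; □(□p → p) defines it

Yes: it is shift-reflexivity, defined by the T□ schema □(□p → p).
Suppose □(□p→p) is valid. Take Rxy and set V(p)={w : Ryw}. Then at y, □p holds; since □(□p→p) at x, □p→p at y, so p at y, i.e. Ryy.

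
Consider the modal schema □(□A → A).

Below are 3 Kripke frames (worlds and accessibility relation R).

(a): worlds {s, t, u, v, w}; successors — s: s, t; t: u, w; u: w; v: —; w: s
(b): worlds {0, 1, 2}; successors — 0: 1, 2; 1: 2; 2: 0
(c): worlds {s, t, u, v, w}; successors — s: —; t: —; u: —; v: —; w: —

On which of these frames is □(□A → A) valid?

(c)

Frame correspondent (Sahlqvist): ∀x ∀y (Rxy → Ryy) — i.e. shift-reflexivity.
(a): fails — Ruw but not Rww.
(b): fails — R12 but not R22.
(c): holds.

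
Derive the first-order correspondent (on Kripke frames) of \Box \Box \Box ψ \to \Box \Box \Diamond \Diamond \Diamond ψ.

This is a Sahlqvist (Geach-type) schema ◇^0□^3ψ → □^2◇^3ψ.
First-order correspondent: \forall x \forall z (x R^2 z \to \exists w (x R^3 w \wedge z R^3 w)).

\forall x \forall z (x R^2 z \to \exists w (x R^3 w \wedge z R^3 w))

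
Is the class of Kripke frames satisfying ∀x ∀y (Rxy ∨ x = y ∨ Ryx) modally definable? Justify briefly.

Any modally definable frame class is closed under disjoint unions.
Take 2 disjoint single-world reflexive frames: each is trivially connected, but their disjoint union has 2 worlds with no edge between distinct components, so it is not connected.
So no modal formula (or set of formulas) defines exactly the connected frames.

Not definable by any modal formula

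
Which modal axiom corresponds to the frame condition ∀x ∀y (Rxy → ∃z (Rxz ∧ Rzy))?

□□r → □r

A defining formula is □□r → □r (the C4 axiom).
Suppose □□r→□r is valid. Take Rxy and set V(r)={w : xR²w}. Then □□r at x, so □r at x, so r at y, i.e. ∃z(Rxz∧Rzy).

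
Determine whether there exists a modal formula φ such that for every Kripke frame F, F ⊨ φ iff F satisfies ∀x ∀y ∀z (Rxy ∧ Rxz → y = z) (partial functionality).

Yes — defined by ◇q → □q

The condition is partial functionality. A defining modal formula is ◇q → □q.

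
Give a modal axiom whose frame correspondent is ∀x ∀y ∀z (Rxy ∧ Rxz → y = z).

The condition is partial functionality. The CD schema ◇r → □r defines it.
Suppose ◇r→□r is valid. Take Rxy, Rxz and set V(r)={y}. Then ◇r at x, so □r at x, so r at z, i.e. z=y.

◇r → □r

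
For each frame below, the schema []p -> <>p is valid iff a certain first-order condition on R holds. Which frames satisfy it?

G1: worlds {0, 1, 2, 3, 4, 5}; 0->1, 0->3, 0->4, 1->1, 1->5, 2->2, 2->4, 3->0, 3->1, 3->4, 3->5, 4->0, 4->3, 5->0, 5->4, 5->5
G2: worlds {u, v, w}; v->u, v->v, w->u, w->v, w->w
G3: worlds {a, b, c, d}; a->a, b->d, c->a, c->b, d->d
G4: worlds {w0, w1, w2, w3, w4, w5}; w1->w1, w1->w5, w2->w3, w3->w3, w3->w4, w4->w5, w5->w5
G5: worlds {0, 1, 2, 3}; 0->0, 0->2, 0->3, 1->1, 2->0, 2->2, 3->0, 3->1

This is the axiom for seriality; its first-order frame correspondent is forall x exists y Rxy.
G1: satisfies the condition.
G2: fails — world u has no successor.
G3: satisfies the condition.
G4: fails — world w0 has no successor.
G5: satisfies the condition.

G1, G3, G5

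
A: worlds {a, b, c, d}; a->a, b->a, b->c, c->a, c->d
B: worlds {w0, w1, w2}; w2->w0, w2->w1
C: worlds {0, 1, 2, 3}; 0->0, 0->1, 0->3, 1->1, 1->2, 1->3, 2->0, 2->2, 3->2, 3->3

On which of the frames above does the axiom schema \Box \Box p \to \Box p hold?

Frame correspondent (Sahlqvist): \forall x \forall y (Rxy \to \exists z (Rxz \wedge Rzy)) — i.e. density.
A: fails — Rbc but no z with Rbz and Rzc.
B: fails — Rw2w0 but no z with Rw2z and Rzw0.
C: satisfies the condition.
Valid on: C.

C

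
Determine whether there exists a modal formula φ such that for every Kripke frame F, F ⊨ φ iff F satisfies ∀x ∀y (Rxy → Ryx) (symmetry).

The condition is symmetry. A defining modal formula is p → □◇p.

Yes — defined by p → □◇p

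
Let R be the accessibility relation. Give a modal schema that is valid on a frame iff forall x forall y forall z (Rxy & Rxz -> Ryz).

◇r → □◇r

This is the Euclidean property; the standard corresponding axiom is 5: ◇r → □◇r.
Suppose ◇r→□◇r is valid. Take Rxy, Rxz and set V(r)={y}. Then ◇r at x, so □◇r at x, so ◇r at z, so some w with Rzw has r; w=y, i.e. Rzy. By symmetry of the argument, Ryz.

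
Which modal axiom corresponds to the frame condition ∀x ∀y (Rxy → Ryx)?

r → □◇r

The condition is symmetry. The B schema r → □◇r defines it.
Suppose r→□◇r is valid. Take Rxy and set V(r)={x}. Then r at x, so □◇r at x, so ◇r at y, so some z with Ryz has r; z=x, i.e. Ryx.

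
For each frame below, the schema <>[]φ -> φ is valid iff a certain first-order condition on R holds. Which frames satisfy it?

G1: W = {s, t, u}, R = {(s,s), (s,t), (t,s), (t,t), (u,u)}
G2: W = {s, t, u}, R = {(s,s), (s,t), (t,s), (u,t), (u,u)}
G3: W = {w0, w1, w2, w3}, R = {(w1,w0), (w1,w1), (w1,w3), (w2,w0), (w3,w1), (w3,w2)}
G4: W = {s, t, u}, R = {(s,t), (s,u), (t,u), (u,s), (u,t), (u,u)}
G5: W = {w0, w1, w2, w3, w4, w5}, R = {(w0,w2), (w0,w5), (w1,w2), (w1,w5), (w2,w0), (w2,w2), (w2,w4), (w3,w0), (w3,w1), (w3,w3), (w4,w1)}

G1

The schema corresponds to symmetry: forall x forall y (Rxy -> Ryx).
G1: satisfies the condition.
G2: fails — Rut but not Rtu.
G3: fails — Rw1w0 but not Rw0w1.
G4: fails — Rst but not Rts.
G5: fails — Rw1w5 but not Rw5w1.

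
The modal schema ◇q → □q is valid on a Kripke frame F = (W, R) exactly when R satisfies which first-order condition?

Partial functionality

Suppose ◇q→□q is valid. Take Rxy, Rxz and set V(q)={y}. Then ◇q at x, so □q at x, so q at z, i.e. z=y.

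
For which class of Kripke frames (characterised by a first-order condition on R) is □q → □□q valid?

transitivity: ∀x ∀y ∀z (Rxy ∧ Ryz → Rxz)

Suppose □q→□□q is valid. Take Rxy, Ryz and set V(q)={w : Rxw}. Then □q at x, so □□q at x, so □q at y, so q at z, i.e. Rxz.
Conversely, any frame satisfying ∀x ∀y ∀z (Rxy ∧ Ryz → Rxz) validates the schema.
So the correspondent is transitivity.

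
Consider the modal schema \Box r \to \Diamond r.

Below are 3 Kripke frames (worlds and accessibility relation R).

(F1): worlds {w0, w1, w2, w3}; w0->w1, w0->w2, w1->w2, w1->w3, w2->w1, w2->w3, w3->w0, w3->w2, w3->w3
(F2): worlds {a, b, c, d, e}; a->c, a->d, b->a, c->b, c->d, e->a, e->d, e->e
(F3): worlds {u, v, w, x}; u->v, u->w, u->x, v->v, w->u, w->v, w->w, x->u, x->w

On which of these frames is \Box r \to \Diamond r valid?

(F1), (F3)

The schema corresponds to seriality: \forall x \exists y Rxy.
(F1): holds.
(F2): fails — world d has no successor.
(F3): holds.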